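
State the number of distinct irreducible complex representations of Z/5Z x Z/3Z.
15

Proof sketch: The number of irreducible complex representations of a finite group equals its number of conjugacy classes. Z/5Z x Z/3Z is abelian of order 15, so every element is its own conjugacy class: 15 classes, so Z/5Z x Z/3Z (order 15) has exactly 15 irreducible complex representations.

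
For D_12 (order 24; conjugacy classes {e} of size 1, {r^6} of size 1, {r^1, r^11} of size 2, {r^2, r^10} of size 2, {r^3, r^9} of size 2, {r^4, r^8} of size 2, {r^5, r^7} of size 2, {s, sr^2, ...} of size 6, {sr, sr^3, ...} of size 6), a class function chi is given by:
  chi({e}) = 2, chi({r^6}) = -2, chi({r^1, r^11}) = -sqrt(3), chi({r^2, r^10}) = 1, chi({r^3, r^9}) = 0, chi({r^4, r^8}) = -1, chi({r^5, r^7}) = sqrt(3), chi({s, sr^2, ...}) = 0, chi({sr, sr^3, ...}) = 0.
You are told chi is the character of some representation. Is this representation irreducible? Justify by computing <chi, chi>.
Irreducible: <chi, chi> = 1.

Justification: <chi, chi> = (1/|G|) sum_C |C| * |chi(C)|^2 = (1/24)[1*|2|^2 + 1*|-2|^2 + 2*|-sqrt(3)|^2 + 2*|1|^2 + 2*|0|^2 + 2*|-1|^2 + 2*|sqrt(3)|^2 + 6*|0|^2 + 6*|0|^2]
  = (1/24)[(4) + (4) + (6) + (2) + (0) + (2) + (6) + (0) + (0)] = 24/24 = 1.
A character is irreducible iff <chi, chi> = 1, so this representation is irreducible.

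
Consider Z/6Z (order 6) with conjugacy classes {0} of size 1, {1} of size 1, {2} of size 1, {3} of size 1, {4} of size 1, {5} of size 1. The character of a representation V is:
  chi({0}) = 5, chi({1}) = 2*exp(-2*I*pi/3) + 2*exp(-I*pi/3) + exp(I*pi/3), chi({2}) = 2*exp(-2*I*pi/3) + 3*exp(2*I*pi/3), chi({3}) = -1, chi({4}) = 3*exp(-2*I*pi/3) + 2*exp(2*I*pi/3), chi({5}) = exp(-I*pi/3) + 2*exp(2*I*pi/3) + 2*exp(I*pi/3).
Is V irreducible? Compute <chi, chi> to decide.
Not irreducible (reducible): <chi, chi> = 9 > 1.

Explanation: <chi, chi> = (1/|G|) sum_C |C| * |chi(C)|^2 = (1/6)[1*|5|^2 + 1*|2*exp(-2*I*pi/3) + 2*exp(-I*pi/3) + exp(I*pi/3)|^2 + 1*|2*exp(-2*I*pi/3) + 3*exp(2*I*pi/3)|^2 + 1*|-1|^2 + 1*|3*exp(-2*I*pi/3) + 2*exp(2*I*pi/3)|^2 + 1*|exp(-I*pi/3) + 2*exp(2*I*pi/3) + 2*exp(I*pi/3)|^2]
  = (1/6)[(25) + (7) + (7) + (1) + (7) + (7)] = 54/6 = 9.
(Exp terms are combined using exp(i*s)*conj(exp(i*t)) = exp(i*(s-t)), and sums of them are collapsed using the identity that for every m > 1 the m distinct m-th roots of unity sum to 0, e.g. 1 + exp(2*I*pi/3) + exp(-2*I*pi/3) = 0.)
A character is irreducible iff <chi, chi> = 1, so this representation is reducible.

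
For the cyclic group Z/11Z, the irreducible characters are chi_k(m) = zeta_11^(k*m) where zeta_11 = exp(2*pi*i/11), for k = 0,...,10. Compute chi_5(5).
chi_5(5) = zeta_11^25 = exp(6*I*pi/11)

Explanation: chi_5(5) = zeta_11^(5*5) = zeta_11^25. Since zeta_11^11 = 1, this equals zeta_11^3 = exp(2*pi*i*3/11) = exp(6*I*pi/11).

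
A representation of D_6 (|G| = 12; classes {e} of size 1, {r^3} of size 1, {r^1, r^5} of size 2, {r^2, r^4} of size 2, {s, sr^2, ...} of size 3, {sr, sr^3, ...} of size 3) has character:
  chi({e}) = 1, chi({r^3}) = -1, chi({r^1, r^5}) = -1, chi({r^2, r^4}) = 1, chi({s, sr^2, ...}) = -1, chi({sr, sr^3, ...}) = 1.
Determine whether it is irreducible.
Irreducible: <chi, chi> = 1.

Derivation: <chi, chi> = (1/|G|) sum_C |C| * |chi(C)|^2 = (1/12)[1*|1|^2 + 1*|-1|^2 + 2*|-1|^2 + 2*|1|^2 + 3*|-1|^2 + 3*|1|^2]
  = (1/12)[(1) + (1) + (2) + (2) + (3) + (3)] = 12/12 = 1.
A character is irreducible iff <chi, chi> = 1, so this representation is irreducible.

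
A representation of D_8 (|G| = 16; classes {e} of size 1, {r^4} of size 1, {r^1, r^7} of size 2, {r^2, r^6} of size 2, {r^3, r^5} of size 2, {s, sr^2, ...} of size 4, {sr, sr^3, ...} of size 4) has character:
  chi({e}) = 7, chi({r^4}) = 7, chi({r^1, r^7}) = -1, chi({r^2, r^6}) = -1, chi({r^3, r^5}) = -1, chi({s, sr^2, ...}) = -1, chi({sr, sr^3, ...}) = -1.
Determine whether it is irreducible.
Not irreducible (reducible): <chi, chi> = 7 > 1.

Proof sketch: <chi, chi> = (1/|G|) sum_C |C| * |chi(C)|^2 = (1/16)[1*|7|^2 + 1*|7|^2 + 2*|-1|^2 + 2*|-1|^2 + 2*|-1|^2 + 4*|-1|^2 + 4*|-1|^2]
  = (1/16)[(49) + (49) + (2) + (2) + (2) + (4) + (4)] = 112/16 = 7.
A character is irreducible iff <chi, chi> = 1, so this representation is reducible.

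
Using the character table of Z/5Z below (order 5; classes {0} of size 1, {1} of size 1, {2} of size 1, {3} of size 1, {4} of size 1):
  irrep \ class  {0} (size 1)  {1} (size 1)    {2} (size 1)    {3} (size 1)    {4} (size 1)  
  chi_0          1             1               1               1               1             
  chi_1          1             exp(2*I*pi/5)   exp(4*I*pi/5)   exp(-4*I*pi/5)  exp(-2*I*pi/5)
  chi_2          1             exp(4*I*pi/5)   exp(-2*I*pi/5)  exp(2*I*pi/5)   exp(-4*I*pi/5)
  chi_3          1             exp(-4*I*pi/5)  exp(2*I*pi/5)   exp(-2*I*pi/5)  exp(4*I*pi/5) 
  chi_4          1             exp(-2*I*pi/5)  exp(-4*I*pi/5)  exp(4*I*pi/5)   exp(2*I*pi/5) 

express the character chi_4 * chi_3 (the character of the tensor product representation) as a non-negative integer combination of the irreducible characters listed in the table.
chi_4 tensor chi_3 = chi_2 (all other irreducibles have multiplicity 0).

Details: The character of a tensor product is the pointwise product (chi_4 * chi_3)(C) = chi_4(C) * chi_3(C):
  {0}: (1)*(1), {1}: (exp(-2*I*pi/5))*(exp(-4*I*pi/5)), {2}: (exp(-4*I*pi/5))*(exp(2*I*pi/5)), {3}: (exp(4*I*pi/5))*(exp(-2*I*pi/5)), {4}: (exp(2*I*pi/5))*(exp(4*I*pi/5))
so (chi_4 * chi_3) takes values
  {0} -> 1, {1} -> exp(4*I*pi/5), {2} -> exp(-2*I*pi/5), {3} -> exp(2*I*pi/5), {4} -> exp(-4*I*pi/5).
Now take the inner product of this character with each irreducible chi from the table, <chi_4*chi_3, chi> = (1/5) sum_C |C| (chi_4*chi_3)(C) conj(chi(C)):
  <chi_4*chi_3, chi_0> = (1/5)[1*(1)*conj(1) + 1*(exp(4*I*pi/5))*conj(1) + 1*(exp(-2*I*pi/5))*conj(1) + 1*(exp(2*I*pi/5))*conj(1) + 1*(exp(-4*I*pi/5))*conj(1)]
      = (1/5)[(1) + (exp(4*I*pi/5)) + (exp(-2*I*pi/5)) + (exp(2*I*pi/5)) + (exp(-4*I*pi/5))] = 0/5 = 0
  <chi_4*chi_3, chi_1> = (1/5)[1*(1)*conj(1) + 1*(exp(4*I*pi/5))*conj(exp(2*I*pi/5)) + 1*(exp(-2*I*pi/5))*conj(exp(4*I*pi/5)) + 1*(exp(2*I*pi/5))*conj(exp(-4*I*pi/5)) + 1*(exp(-4*I*pi/5))*conj(exp(-2*I*pi/5))]
      = (1/5)[(1) + (exp(2*I*pi/5)) + (exp(4*I*pi/5)) + (exp(-4*I*pi/5)) + (exp(-2*I*pi/5))] = 0/5 = 0
  <chi_4*chi_3, chi_2> = (1/5)[1*(1)*conj(1) + 1*(exp(4*I*pi/5))*conj(exp(4*I*pi/5)) + 1*(exp(-2*I*pi/5))*conj(exp(-2*I*pi/5)) + 1*(exp(2*I*pi/5))*conj(exp(2*I*pi/5)) + 1*(exp(-4*I*pi/5))*conj(exp(-4*I*pi/5))]
      = (1/5)[(1) + (1) + (1) + (1) + (1)] = 5/5 = 1
  <chi_4*chi_3, chi_3> = (1/5)[1*(1)*conj(1) + 1*(exp(4*I*pi/5))*conj(exp(-4*I*pi/5)) + 1*(exp(-2*I*pi/5))*conj(exp(2*I*pi/5)) + 1*(exp(2*I*pi/5))*conj(exp(-2*I*pi/5)) + 1*(exp(-4*I*pi/5))*conj(exp(4*I*pi/5))]
      = (1/5)[(1) + (exp(-2*I*pi/5)) + (exp(-4*I*pi/5)) + (exp(4*I*pi/5)) + (exp(2*I*pi/5))] = 0/5 = 0
  <chi_4*chi_3, chi_4> = (1/5)[1*(1)*conj(1) + 1*(exp(4*I*pi/5))*conj(exp(-2*I*pi/5)) + 1*(exp(-2*I*pi/5))*conj(exp(-4*I*pi/5)) + 1*(exp(2*I*pi/5))*conj(exp(4*I*pi/5)) + 1*(exp(-4*I*pi/5))*conj(exp(2*I*pi/5))]
      = (1/5)[(1) + (exp(-4*I*pi/5)) + (exp(2*I*pi/5)) + (exp(-2*I*pi/5)) + (exp(4*I*pi/5))] = 0/5 = 0
(Exp terms are combined using exp(i*s)*conj(exp(i*t)) = exp(i*(s-t)), and sums of them are collapsed using the identity that for every m > 1 the m distinct m-th roots of unity sum to 0, e.g. 1 + exp(2*I*pi/3) + exp(-2*I*pi/3) = 0.)
Hence the multiplicities are chi_2: 1. Dimension check: dim(chi_4)*dim(chi_3) = 1*1 = 1 and sum (mult * dim) = 1*1 = 1.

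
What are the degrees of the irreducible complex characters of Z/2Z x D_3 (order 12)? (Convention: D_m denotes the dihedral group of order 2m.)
Dimensions: 1, 1, 1, 1, 2, 2

Why: There are 6 irreducibles (= number of conjugacy classes). Their dimensions d_i satisfy sum d_i^2 = |G| = 12: 1 + 1 + 1 + 1 + 4 + 4 = 12. (For the product with Z/2Z: each of the 2 1-dim characters of Z/2Z tensors with each irrep of D_3, giving 2 copies of each D_3-dimension.)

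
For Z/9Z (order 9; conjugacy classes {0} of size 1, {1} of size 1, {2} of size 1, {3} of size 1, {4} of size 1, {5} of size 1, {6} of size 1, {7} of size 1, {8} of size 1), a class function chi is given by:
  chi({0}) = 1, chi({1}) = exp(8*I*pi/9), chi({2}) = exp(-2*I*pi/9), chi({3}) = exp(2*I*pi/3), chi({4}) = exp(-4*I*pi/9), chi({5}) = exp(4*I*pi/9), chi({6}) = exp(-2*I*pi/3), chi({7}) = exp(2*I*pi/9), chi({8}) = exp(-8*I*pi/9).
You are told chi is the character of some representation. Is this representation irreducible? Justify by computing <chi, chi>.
Irreducible: <chi, chi> = 1.

Details: <chi, chi> = (1/|G|) sum_C |C| * |chi(C)|^2 = (1/9)[1*|1|^2 + 1*|exp(8*I*pi/9)|^2 + 1*|exp(-2*I*pi/9)|^2 + 1*|exp(2*I*pi/3)|^2 + 1*|exp(-4*I*pi/9)|^2 + 1*|exp(4*I*pi/9)|^2 + 1*|exp(-2*I*pi/3)|^2 + 1*|exp(2*I*pi/9)|^2 + 1*|exp(-8*I*pi/9)|^2]
  = (1/9)[(1) + (1) + (1) + (1) + (1) + (1) + (1) + (1) + (1)] = 9/9 = 1.
(Exp terms are combined using exp(i*s)*conj(exp(i*t)) = exp(i*(s-t)), and sums of them are collapsed using the identity that for every m > 1 the m distinct m-th roots of unity sum to 0, e.g. 1 + exp(2*I*pi/3) + exp(-2*I*pi/3) = 0.)
A character is irreducible iff <chi, chi> = 1, so this representation is irreducible.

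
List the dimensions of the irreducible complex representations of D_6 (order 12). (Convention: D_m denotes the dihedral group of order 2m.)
Dimensions: 1, 1, 1, 1, 2, 2

Argument: There are 6 irreducibles (= number of conjugacy classes). Their dimensions d_i satisfy sum d_i^2 = |G| = 12: 1 + 1 + 1 + 1 + 4 + 4 = 12.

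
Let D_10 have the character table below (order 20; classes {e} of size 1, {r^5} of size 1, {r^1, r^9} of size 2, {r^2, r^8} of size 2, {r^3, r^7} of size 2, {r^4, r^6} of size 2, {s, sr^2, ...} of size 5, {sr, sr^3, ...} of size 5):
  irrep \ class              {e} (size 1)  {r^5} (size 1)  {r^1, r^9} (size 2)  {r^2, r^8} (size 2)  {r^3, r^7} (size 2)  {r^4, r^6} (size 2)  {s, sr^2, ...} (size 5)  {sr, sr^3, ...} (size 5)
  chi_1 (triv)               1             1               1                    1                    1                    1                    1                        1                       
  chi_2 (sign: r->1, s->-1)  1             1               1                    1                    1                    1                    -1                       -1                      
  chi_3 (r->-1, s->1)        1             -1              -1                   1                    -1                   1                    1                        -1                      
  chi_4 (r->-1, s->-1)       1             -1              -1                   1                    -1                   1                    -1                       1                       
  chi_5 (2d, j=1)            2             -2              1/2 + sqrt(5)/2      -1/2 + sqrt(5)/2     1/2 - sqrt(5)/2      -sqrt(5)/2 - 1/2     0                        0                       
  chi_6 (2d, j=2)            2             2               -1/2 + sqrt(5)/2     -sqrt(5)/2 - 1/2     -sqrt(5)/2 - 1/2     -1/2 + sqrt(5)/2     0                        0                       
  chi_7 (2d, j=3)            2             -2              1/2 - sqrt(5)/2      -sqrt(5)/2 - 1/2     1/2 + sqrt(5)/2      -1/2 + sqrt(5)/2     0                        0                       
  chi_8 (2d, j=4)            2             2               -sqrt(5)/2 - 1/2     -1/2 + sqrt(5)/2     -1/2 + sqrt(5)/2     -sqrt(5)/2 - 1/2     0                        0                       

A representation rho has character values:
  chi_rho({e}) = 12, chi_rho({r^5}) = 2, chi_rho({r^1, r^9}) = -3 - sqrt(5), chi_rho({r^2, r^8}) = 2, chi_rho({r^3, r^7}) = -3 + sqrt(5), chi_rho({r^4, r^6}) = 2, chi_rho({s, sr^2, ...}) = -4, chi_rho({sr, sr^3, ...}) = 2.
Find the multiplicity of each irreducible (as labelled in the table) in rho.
Multiplicities: chi_1: 0, chi_2: 1, chi_3: 0, chi_4: 3, chi_5: 0, chi_6: 1, chi_7: 1, chi_8: 2.

Solution. Use <chi_rho, chi> = (1/|G|) sum_C |C| * chi_rho(C) * conj(chi(C)) with |G| = 20 for each irreducible chi in the table:
  <chi_rho, chi_1> = (1/20)[1*(12)*conj(1) + 1*(2)*conj(1) + 2*(-3 - sqrt(5))*conj(1) + 2*(2)*conj(1) + 2*(-3 + sqrt(5))*conj(1) + 2*(2)*conj(1) + 5*(-4)*conj(1) + 5*(2)*conj(1)]
      = (1/20)[(12) + (2) + (-6 - 2*sqrt(5)) + (4) + (-6 + 2*sqrt(5)) + (4) + (-20) + (10)] = 0/20 = 0
  <chi_rho, chi_2> = (1/20)[1*(12)*conj(1) + 1*(2)*conj(1) + 2*(-3 - sqrt(5))*conj(1) + 2*(2)*conj(1) + 2*(-3 + sqrt(5))*conj(1) + 2*(2)*conj(1) + 5*(-4)*conj(-1) + 5*(2)*conj(-1)]
      = (1/20)[(12) + (2) + (-6 - 2*sqrt(5)) + (4) + (-6 + 2*sqrt(5)) + (4) + (20) + (-10)] = 20/20 = 1
  <chi_rho, chi_3> = (1/20)[1*(12)*conj(1) + 1*(2)*conj(-1) + 2*(-3 - sqrt(5))*conj(-1) + 2*(2)*conj(1) + 2*(-3 + sqrt(5))*conj(-1) + 2*(2)*conj(1) + 5*(-4)*conj(1) + 5*(2)*conj(-1)]
      = (1/20)[(12) + (-2) + (2*sqrt(5) + 6) + (4) + (6 - 2*sqrt(5)) + (4) + (-20) + (-10)] = 0/20 = 0
  <chi_rho, chi_4> = (1/20)[1*(12)*conj(1) + 1*(2)*conj(-1) + 2*(-3 - sqrt(5))*conj(-1) + 2*(2)*conj(1) + 2*(-3 + sqrt(5))*conj(-1) + 2*(2)*conj(1) + 5*(-4)*conj(-1) + 5*(2)*conj(1)]
      = (1/20)[(12) + (-2) + (2*sqrt(5) + 6) + (4) + (6 - 2*sqrt(5)) + (4) + (20) + (10)] = 60/20 = 3
  <chi_rho, chi_5> = (1/20)[1*(12)*conj(2) + 1*(2)*conj(-2) + 2*(-3 - sqrt(5))*conj(1/2 + sqrt(5)/2) + 2*(2)*conj(-1/2 + sqrt(5)/2) + 2*(-3 + sqrt(5))*conj(1/2 - sqrt(5)/2) + 2*(2)*conj(-sqrt(5)/2 - 1/2) + 5*(-4)*conj(0) + 5*(2)*conj(0)]
      = (1/20)[(24) + (-4) + (-4*sqrt(5) - 8) + (-2 + 2*sqrt(5)) + (-8 + 4*sqrt(5)) + (-2*sqrt(5) - 2) + (0) + (0)] = 0/20 = 0
  <chi_rho, chi_6> = (1/20)[1*(12)*conj(2) + 1*(2)*conj(2) + 2*(-3 - sqrt(5))*conj(-1/2 + sqrt(5)/2) + 2*(2)*conj(-sqrt(5)/2 - 1/2) + 2*(-3 + sqrt(5))*conj(-sqrt(5)/2 - 1/2) + 2*(2)*conj(-1/2 + sqrt(5)/2) + 5*(-4)*conj(0) + 5*(2)*conj(0)]
      = (1/20)[(24) + (4) + (-2*sqrt(5) - 2) + (-2*sqrt(5) - 2) + (-2 + 2*sqrt(5)) + (-2 + 2*sqrt(5)) + (0) + (0)] = 20/20 = 1
  <chi_rho, chi_7> = (1/20)[1*(12)*conj(2) + 1*(2)*conj(-2) + 2*(-3 - sqrt(5))*conj(1/2 - sqrt(5)/2) + 2*(2)*conj(-sqrt(5)/2 - 1/2) + 2*(-3 + sqrt(5))*conj(1/2 + sqrt(5)/2) + 2*(2)*conj(-1/2 + sqrt(5)/2) + 5*(-4)*conj(0) + 5*(2)*conj(0)]
      = (1/20)[(24) + (-4) + (2 + 2*sqrt(5)) + (-2*sqrt(5) - 2) + (2 - 2*sqrt(5)) + (-2 + 2*sqrt(5)) + (0) + (0)] = 20/20 = 1
  <chi_rho, chi_8> = (1/20)[1*(12)*conj(2) + 1*(2)*conj(2) + 2*(-3 - sqrt(5))*conj(-sqrt(5)/2 - 1/2) + 2*(2)*conj(-1/2 + sqrt(5)/2) + 2*(-3 + sqrt(5))*conj(-1/2 + sqrt(5)/2) + 2*(2)*conj(-sqrt(5)/2 - 1/2) + 5*(-4)*conj(0) + 5*(2)*conj(0)]
      = (1/20)[(24) + (4) + (8 + 4*sqrt(5)) + (-2 + 2*sqrt(5)) + (8 - 4*sqrt(5)) + (-2*sqrt(5) - 2) + (0) + (0)] = 40/20 = 2
Dimension check: dim(rho) = sum (mult * dim) = 0*1 + 1*1 + 0*1 + 3*1 + 0*2 + 1*2 + 1*2 + 2*2 = 12 = chi_rho(e) = 12.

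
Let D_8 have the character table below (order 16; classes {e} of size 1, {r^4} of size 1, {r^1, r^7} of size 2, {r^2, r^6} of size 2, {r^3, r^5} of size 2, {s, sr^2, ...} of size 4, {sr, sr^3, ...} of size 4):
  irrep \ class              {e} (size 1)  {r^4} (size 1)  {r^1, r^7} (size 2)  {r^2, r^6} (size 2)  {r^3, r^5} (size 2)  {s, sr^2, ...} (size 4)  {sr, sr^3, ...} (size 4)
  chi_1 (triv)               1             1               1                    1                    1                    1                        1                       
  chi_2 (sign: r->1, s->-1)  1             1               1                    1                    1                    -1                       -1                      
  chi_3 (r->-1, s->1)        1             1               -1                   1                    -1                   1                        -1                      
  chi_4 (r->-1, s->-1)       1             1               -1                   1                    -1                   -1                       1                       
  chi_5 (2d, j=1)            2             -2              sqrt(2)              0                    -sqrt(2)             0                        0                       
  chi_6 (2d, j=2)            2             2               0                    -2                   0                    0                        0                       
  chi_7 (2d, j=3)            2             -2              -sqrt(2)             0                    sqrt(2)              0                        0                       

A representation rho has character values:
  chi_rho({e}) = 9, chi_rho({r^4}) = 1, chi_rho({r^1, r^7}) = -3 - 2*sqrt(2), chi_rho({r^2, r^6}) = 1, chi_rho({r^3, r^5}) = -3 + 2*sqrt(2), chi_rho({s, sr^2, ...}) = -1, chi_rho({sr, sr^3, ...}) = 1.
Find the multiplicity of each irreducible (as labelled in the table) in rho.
Multiplicities: chi_1: 0, chi_2: 0, chi_3: 1, chi_4: 2, chi_5: 0, chi_6: 1, chi_7: 2.

Details: Use <chi_rho, chi> = (1/|G|) sum_C |C| * chi_rho(C) * conj(chi(C)) with |G| = 16 for each irreducible chi in the table:
  <chi_rho, chi_1> = (1/16)[1*(9)*conj(1) + 1*(1)*conj(1) + 2*(-3 - 2*sqrt(2))*conj(1) + 2*(1)*conj(1) + 2*(-3 + 2*sqrt(2))*conj(1) + 4*(-1)*conj(1) + 4*(1)*conj(1)]
      = (1/16)[(9) + (1) + (-6 - 4*sqrt(2)) + (2) + (-6 + 4*sqrt(2)) + (-4) + (4)] = 0/16 = 0
  <chi_rho, chi_2> = (1/16)[1*(9)*conj(1) + 1*(1)*conj(1) + 2*(-3 - 2*sqrt(2))*conj(1) + 2*(1)*conj(1) + 2*(-3 + 2*sqrt(2))*conj(1) + 4*(-1)*conj(-1) + 4*(1)*conj(-1)]
      = (1/16)[(9) + (1) + (-6 - 4*sqrt(2)) + (2) + (-6 + 4*sqrt(2)) + (4) + (-4)] = 0/16 = 0
  <chi_rho, chi_3> = (1/16)[1*(9)*conj(1) + 1*(1)*conj(1) + 2*(-3 - 2*sqrt(2))*conj(-1) + 2*(1)*conj(1) + 2*(-3 + 2*sqrt(2))*conj(-1) + 4*(-1)*conj(1) + 4*(1)*conj(-1)]
      = (1/16)[(9) + (1) + (4*sqrt(2) + 6) + (2) + (6 - 4*sqrt(2)) + (-4) + (-4)] = 16/16 = 1
  <chi_rho, chi_4> = (1/16)[1*(9)*conj(1) + 1*(1)*conj(1) + 2*(-3 - 2*sqrt(2))*conj(-1) + 2*(1)*conj(1) + 2*(-3 + 2*sqrt(2))*conj(-1) + 4*(-1)*conj(-1) + 4*(1)*conj(1)]
      = (1/16)[(9) + (1) + (4*sqrt(2) + 6) + (2) + (6 - 4*sqrt(2)) + (4) + (4)] = 32/16 = 2
  <chi_rho, chi_5> = (1/16)[1*(9)*conj(2) + 1*(1)*conj(-2) + 2*(-3 - 2*sqrt(2))*conj(sqrt(2)) + 2*(1)*conj(0) + 2*(-3 + 2*sqrt(2))*conj(-sqrt(2)) + 4*(-1)*conj(0) + 4*(1)*conj(0)]
      = (1/16)[(18) + (-2) + (-6*sqrt(2) - 8) + (0) + (-8 + 6*sqrt(2)) + (0) + (0)] = 0/16 = 0
  <chi_rho, chi_6> = (1/16)[1*(9)*conj(2) + 1*(1)*conj(2) + 2*(-3 - 2*sqrt(2))*conj(0) + 2*(1)*conj(-2) + 2*(-3 + 2*sqrt(2))*conj(0) + 4*(-1)*conj(0) + 4*(1)*conj(0)]
      = (1/16)[(18) + (2) + (0) + (-4) + (0) + (0) + (0)] = 16/16 = 1
  <chi_rho, chi_7> = (1/16)[1*(9)*conj(2) + 1*(1)*conj(-2) + 2*(-3 - 2*sqrt(2))*conj(-sqrt(2)) + 2*(1)*conj(0) + 2*(-3 + 2*sqrt(2))*conj(sqrt(2)) + 4*(-1)*conj(0) + 4*(1)*conj(0)]
      = (1/16)[(18) + (-2) + (8 + 6*sqrt(2)) + (0) + (8 - 6*sqrt(2)) + (0) + (0)] = 32/16 = 2
Dimension check: dim(rho) = sum (mult * dim) = 0*1 + 0*1 + 1*1 + 2*1 + 0*2 + 1*2 + 2*2 = 9 = chi_rho(e) = 9.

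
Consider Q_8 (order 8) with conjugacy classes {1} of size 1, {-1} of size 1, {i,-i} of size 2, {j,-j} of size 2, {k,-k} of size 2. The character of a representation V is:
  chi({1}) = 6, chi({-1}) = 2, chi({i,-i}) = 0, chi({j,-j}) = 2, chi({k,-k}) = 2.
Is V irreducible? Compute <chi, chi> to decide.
Not irreducible (reducible): <chi, chi> = 7 > 1.

Justification: <chi, chi> = (1/|G|) sum_C |C| * |chi(C)|^2 = (1/8)[1*|6|^2 + 1*|2|^2 + 2*|0|^2 + 2*|2|^2 + 2*|2|^2]
  = (1/8)[(36) + (4) + (0) + (8) + (8)] = 56/8 = 7.
A character is irreducible iff <chi, chi> = 1, so this representation is reducible.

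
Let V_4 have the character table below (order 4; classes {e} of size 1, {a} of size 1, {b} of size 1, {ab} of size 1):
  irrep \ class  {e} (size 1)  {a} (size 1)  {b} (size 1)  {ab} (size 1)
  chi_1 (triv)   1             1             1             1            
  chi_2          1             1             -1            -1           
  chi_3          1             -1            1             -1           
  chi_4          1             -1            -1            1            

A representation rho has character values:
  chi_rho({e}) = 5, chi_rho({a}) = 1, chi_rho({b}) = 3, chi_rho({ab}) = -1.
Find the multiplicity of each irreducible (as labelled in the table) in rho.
Multiplicities: chi_1: 2, chi_2: 1, chi_3: 2, chi_4: 0.

Solution. Use <chi_rho, chi> = (1/|G|) sum_C |C| * chi_rho(C) * conj(chi(C)) with |G| = 4 for each irreducible chi in the table:
  <chi_rho, chi_1> = (1/4)[1*(5)*conj(1) + 1*(1)*conj(1) + 1*(3)*conj(1) + 1*(-1)*conj(1)]
      = (1/4)[(5) + (1) + (3) + (-1)] = 8/4 = 2
  <chi_rho, chi_2> = (1/4)[1*(5)*conj(1) + 1*(1)*conj(1) + 1*(3)*conj(-1) + 1*(-1)*conj(-1)]
      = (1/4)[(5) + (1) + (-3) + (1)] = 4/4 = 1
  <chi_rho, chi_3> = (1/4)[1*(5)*conj(1) + 1*(1)*conj(-1) + 1*(3)*conj(1) + 1*(-1)*conj(-1)]
      = (1/4)[(5) + (-1) + (3) + (1)] = 8/4 = 2
  <chi_rho, chi_4> = (1/4)[1*(5)*conj(1) + 1*(1)*conj(-1) + 1*(3)*conj(-1) + 1*(-1)*conj(1)]
      = (1/4)[(5) + (-1) + (-3) + (-1)] = 0/4 = 0
Dimension check: dim(rho) = sum (mult * dim) = 2*1 + 1*1 + 2*1 + 0*1 = 5 = chi_rho(e) = 5.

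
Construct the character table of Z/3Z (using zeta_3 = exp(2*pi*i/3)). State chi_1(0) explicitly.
Character table of Z/3Z (irreps indexed chi_0,...,chi_2 with chi_k(m) = zeta_3^(k*m), zeta_3 = exp(2*pi*i/3)):
  irrep \ class  {0} (size 1)  {1} (size 1)    {2} (size 1)  
  chi_0          1             1               1             
  chi_1          1             exp(2*I*pi/3)   exp(-2*I*pi/3)
  chi_2          1             exp(-2*I*pi/3)  exp(2*I*pi/3) 

Spot check: chi_1(0) = zeta_3^(1*0) = zeta_3^0 = 1.

Explanation: Z/3Z is abelian, so all 3 irreducible complex representations are 1-dimensional. They are given by chi_k(m) = zeta_3^(k*m) for k = 0,...,2. Row orthogonality: sum_m chi_k(m) conj(chi_l(m)) = 3 * [k = l].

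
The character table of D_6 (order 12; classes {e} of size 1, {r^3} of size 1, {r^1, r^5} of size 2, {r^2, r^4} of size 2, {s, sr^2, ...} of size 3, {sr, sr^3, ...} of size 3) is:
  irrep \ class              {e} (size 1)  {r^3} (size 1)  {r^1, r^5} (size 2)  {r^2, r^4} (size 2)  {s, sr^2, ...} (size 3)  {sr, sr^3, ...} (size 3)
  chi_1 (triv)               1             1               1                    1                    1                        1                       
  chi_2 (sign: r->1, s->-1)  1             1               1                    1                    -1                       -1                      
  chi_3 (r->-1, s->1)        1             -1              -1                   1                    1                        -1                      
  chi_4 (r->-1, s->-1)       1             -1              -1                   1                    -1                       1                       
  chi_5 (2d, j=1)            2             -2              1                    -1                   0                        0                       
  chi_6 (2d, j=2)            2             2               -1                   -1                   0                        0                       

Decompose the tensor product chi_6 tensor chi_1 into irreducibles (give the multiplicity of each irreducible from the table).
chi_6 tensor chi_1 = chi_6 (all other irreducibles have multiplicity 0).

Solution. The character of a tensor product is the pointwise product (chi_6 * chi_1)(C) = chi_6(C) * chi_1(C):
  {e}: (2)*(1), {r^3}: (2)*(1), {r^1, r^5}: (-1)*(1), {r^2, r^4}: (-1)*(1), {s, sr^2, ...}: (0)*(1), {sr, sr^3, ...}: (0)*(1)
so (chi_6 * chi_1) takes values
  {e} -> 2, {r^3} -> 2, {r^1, r^5} -> -1, {r^2, r^4} -> -1, {s, sr^2, ...} -> 0, {sr, sr^3, ...} -> 0.
Now take the inner product of this character with each irreducible chi from the table, <chi_6*chi_1, chi> = (1/12) sum_C |C| (chi_6*chi_1)(C) conj(chi(C)):
  <chi_6*chi_1, chi_1> = (1/12)[1*(2)*conj(1) + 1*(2)*conj(1) + 2*(-1)*conj(1) + 2*(-1)*conj(1) + 3*(0)*conj(1) + 3*(0)*conj(1)]
      = (1/12)[(2) + (2) + (-2) + (-2) + (0) + (0)] = 0/12 = 0
  <chi_6*chi_1, chi_2> = (1/12)[1*(2)*conj(1) + 1*(2)*conj(1) + 2*(-1)*conj(1) + 2*(-1)*conj(1) + 3*(0)*conj(-1) + 3*(0)*conj(-1)]
      = (1/12)[(2) + (2) + (-2) + (-2) + (0) + (0)] = 0/12 = 0
  <chi_6*chi_1, chi_3> = (1/12)[1*(2)*conj(1) + 1*(2)*conj(-1) + 2*(-1)*conj(-1) + 2*(-1)*conj(1) + 3*(0)*conj(1) + 3*(0)*conj(-1)]
      = (1/12)[(2) + (-2) + (2) + (-2) + (0) + (0)] = 0/12 = 0
  <chi_6*chi_1, chi_4> = (1/12)[1*(2)*conj(1) + 1*(2)*conj(-1) + 2*(-1)*conj(-1) + 2*(-1)*conj(1) + 3*(0)*conj(-1) + 3*(0)*conj(1)]
      = (1/12)[(2) + (-2) + (2) + (-2) + (0) + (0)] = 0/12 = 0
  <chi_6*chi_1, chi_5> = (1/12)[1*(2)*conj(2) + 1*(2)*conj(-2) + 2*(-1)*conj(1) + 2*(-1)*conj(-1) + 3*(0)*conj(0) + 3*(0)*conj(0)]
      = (1/12)[(4) + (-4) + (-2) + (2) + (0) + (0)] = 0/12 = 0
  <chi_6*chi_1, chi_6> = (1/12)[1*(2)*conj(2) + 1*(2)*conj(2) + 2*(-1)*conj(-1) + 2*(-1)*conj(-1) + 3*(0)*conj(0) + 3*(0)*conj(0)]
      = (1/12)[(4) + (4) + (2) + (2) + (0) + (0)] = 12/12 = 1
Hence the multiplicities are chi_6: 1. Dimension check: dim(chi_6)*dim(chi_1) = 2*1 = 2 and sum (mult * dim) = 1*2 = 2.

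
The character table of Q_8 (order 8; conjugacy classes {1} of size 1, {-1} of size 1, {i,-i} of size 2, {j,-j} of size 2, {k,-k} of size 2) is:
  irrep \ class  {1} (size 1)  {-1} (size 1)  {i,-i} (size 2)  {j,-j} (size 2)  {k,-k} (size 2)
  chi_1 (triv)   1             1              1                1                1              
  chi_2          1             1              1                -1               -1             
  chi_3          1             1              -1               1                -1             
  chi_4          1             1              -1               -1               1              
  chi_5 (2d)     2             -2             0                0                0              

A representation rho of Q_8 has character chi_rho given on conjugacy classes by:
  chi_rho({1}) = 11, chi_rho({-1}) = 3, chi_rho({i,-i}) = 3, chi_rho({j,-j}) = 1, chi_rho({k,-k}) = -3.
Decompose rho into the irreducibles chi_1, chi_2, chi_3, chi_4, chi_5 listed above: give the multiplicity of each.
Multiplicities: chi_1: 2, chi_2: 3, chi_3: 2, chi_4: 0, chi_5: 2.

Why: Use <chi_rho, chi> = (1/|G|) sum_C |C| * chi_rho(C) * conj(chi(C)) with |G| = 8 for each irreducible chi in the table:
  <chi_rho, chi_1> = (1/8)[1*(11)*conj(1) + 1*(3)*conj(1) + 2*(3)*conj(1) + 2*(1)*conj(1) + 2*(-3)*conj(1)]
      = (1/8)[(11) + (3) + (6) + (2) + (-6)] = 16/8 = 2
  <chi_rho, chi_2> = (1/8)[1*(11)*conj(1) + 1*(3)*conj(1) + 2*(3)*conj(1) + 2*(1)*conj(-1) + 2*(-3)*conj(-1)]
      = (1/8)[(11) + (3) + (6) + (-2) + (6)] = 24/8 = 3
  <chi_rho, chi_3> = (1/8)[1*(11)*conj(1) + 1*(3)*conj(1) + 2*(3)*conj(-1) + 2*(1)*conj(1) + 2*(-3)*conj(-1)]
      = (1/8)[(11) + (3) + (-6) + (2) + (6)] = 16/8 = 2
  <chi_rho, chi_4> = (1/8)[1*(11)*conj(1) + 1*(3)*conj(1) + 2*(3)*conj(-1) + 2*(1)*conj(-1) + 2*(-3)*conj(1)]
      = (1/8)[(11) + (3) + (-6) + (-2) + (-6)] = 0/8 = 0
  <chi_rho, chi_5> = (1/8)[1*(11)*conj(2) + 1*(3)*conj(-2) + 2*(3)*conj(0) + 2*(1)*conj(0) + 2*(-3)*conj(0)]
      = (1/8)[(22) + (-6) + (0) + (0) + (0)] = 16/8 = 2
Dimension check: dim(rho) = sum (mult * dim) = 2*1 + 3*1 + 2*1 + 0*1 + 2*2 = 11 = chi_rho(e) = 11.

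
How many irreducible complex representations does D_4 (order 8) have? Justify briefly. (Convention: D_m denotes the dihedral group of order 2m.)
5

Why: The number of irreducible complex representations of a finite group equals its number of conjugacy classes. D_4 has 5 conjugacy classes (n/2 + 3 for n even), so D_4 (order 8) has exactly 5 irreducible complex representations.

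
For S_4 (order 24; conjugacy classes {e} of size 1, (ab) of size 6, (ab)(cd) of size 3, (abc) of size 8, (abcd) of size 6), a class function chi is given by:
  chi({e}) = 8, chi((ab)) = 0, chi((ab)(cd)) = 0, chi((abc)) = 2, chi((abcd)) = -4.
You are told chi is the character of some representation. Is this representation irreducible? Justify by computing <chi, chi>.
Not irreducible (reducible): <chi, chi> = 8 > 1.

Justification: <chi, chi> = (1/|G|) sum_C |C| * |chi(C)|^2 = (1/24)[1*|8|^2 + 6*|0|^2 + 3*|0|^2 + 8*|2|^2 + 6*|-4|^2]
  = (1/24)[(64) + (0) + (0) + (32) + (96)] = 192/24 = 8.
A character is irreducible iff <chi, chi> = 1, so this representation is reducible.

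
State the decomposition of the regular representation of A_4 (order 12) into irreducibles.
Each irreducible V_i of dimension d_i appears with multiplicity d_i, i.e. rho_reg = (direct sum over all irreducibles V_i) d_i V_i. The irreducible dimensions for A_4 are 1, 1, 1, 3: 3 irreducibles of dimension 1, each with multiplicity 1; 1 irreducible of dimension 3, with multiplicity 3. Total dimension 3*1*1 + 1*3*3 = 12 = |G|.

General theorem: in the regular representation of a finite group G, each irreducible appears with multiplicity equal to its dimension. Check: dim(rho_reg) = sum d_i^2 = 1 + 1 + 1 + 9 = 12 = |G|.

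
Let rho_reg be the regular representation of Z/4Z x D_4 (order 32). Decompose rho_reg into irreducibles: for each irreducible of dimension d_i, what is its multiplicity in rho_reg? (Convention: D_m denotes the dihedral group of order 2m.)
Each irreducible V_i of dimension d_i appears with multiplicity d_i, i.e. rho_reg = (direct sum over all irreducibles V_i) d_i V_i. The irreducible dimensions for Z/4Z x D_4 are 1, 1, 1, 1, 1, 1, 1, 1, 1, 1, 1, 1, 1, 1, 1, 1, 2, 2, 2, 2: 16 irreducibles of dimension 1, each with multiplicity 1; 4 irreducibles of dimension 2, each with multiplicity 2. Total dimension 16*1*1 + 4*2*2 = 32 = |G|.

Solution. General theorem: in the regular representation of a finite group G, each irreducible appears with multiplicity equal to its dimension. Check: dim(rho_reg) = sum d_i^2 = 1 + 1 + 1 + 1 + 1 + 1 + 1 + 1 + 1 + 1 + 1 + 1 + 1 + 1 + 1 + 1 + 4 + 4 + 4 + 4 = 32 = |G|.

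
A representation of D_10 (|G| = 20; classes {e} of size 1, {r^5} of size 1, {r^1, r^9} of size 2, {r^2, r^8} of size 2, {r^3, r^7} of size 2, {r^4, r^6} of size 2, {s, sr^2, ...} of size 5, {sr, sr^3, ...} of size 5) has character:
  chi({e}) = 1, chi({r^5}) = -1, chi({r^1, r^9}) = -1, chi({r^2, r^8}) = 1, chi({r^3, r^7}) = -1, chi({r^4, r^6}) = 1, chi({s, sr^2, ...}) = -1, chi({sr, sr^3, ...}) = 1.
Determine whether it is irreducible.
Irreducible: <chi, chi> = 1.

Justification: <chi, chi> = (1/|G|) sum_C |C| * |chi(C)|^2 = (1/20)[1*|1|^2 + 1*|-1|^2 + 2*|-1|^2 + 2*|1|^2 + 2*|-1|^2 + 2*|1|^2 + 5*|-1|^2 + 5*|1|^2]
  = (1/20)[(1) + (1) + (2) + (2) + (2) + (2) + (5) + (5)] = 20/20 = 1.
A character is irreducible iff <chi, chi> = 1, so this representation is irreducible.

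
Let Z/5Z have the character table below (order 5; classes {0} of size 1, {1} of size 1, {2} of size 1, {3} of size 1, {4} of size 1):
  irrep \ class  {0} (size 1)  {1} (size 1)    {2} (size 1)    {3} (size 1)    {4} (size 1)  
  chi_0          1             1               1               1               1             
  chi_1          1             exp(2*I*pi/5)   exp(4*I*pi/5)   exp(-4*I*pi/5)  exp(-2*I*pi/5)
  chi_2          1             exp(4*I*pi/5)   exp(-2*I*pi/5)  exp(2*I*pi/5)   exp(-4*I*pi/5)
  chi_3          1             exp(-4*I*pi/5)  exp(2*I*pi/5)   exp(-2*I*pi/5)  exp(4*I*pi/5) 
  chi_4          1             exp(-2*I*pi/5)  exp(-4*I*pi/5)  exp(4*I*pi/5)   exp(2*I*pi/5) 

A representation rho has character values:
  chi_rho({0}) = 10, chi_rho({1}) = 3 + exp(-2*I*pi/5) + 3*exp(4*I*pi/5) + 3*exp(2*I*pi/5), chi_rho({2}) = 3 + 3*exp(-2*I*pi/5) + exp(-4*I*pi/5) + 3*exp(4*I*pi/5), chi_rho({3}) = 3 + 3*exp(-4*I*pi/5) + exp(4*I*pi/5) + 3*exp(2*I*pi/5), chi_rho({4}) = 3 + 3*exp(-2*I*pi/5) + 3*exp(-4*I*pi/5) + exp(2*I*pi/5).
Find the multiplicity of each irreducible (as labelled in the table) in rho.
Multiplicities: chi_0: 3, chi_1: 3, chi_2: 3, chi_3: 0, chi_4: 1.

Proof sketch: Use <chi_rho, chi> = (1/|G|) sum_C |C| * chi_rho(C) * conj(chi(C)) with |G| = 5 for each irreducible chi in the table:
  <chi_rho, chi_0> = (1/5)[1*(10)*conj(1) + 1*(3 + exp(-2*I*pi/5) + 3*exp(4*I*pi/5) + 3*exp(2*I*pi/5))*conj(1) + 1*(3 + 3*exp(-2*I*pi/5) + exp(-4*I*pi/5) + 3*exp(4*I*pi/5))*conj(1) + 1*(3 + 3*exp(-4*I*pi/5) + exp(4*I*pi/5) + 3*exp(2*I*pi/5))*conj(1) + 1*(3 + 3*exp(-2*I*pi/5) + 3*exp(-4*I*pi/5) + exp(2*I*pi/5))*conj(1)]
      = (1/5)[(10) + (3 + exp(-2*I*pi/5) + 3*exp(4*I*pi/5) + 3*exp(2*I*pi/5)) + (3 + 3*exp(-2*I*pi/5) + exp(-4*I*pi/5) + 3*exp(4*I*pi/5)) + (3 + 3*exp(-4*I*pi/5) + exp(4*I*pi/5) + 3*exp(2*I*pi/5)) + (3 + 3*exp(-2*I*pi/5) + 3*exp(-4*I*pi/5) + exp(2*I*pi/5))] = 15/5 = 3
  <chi_rho, chi_1> = (1/5)[1*(10)*conj(1) + 1*(3 + exp(-2*I*pi/5) + 3*exp(4*I*pi/5) + 3*exp(2*I*pi/5))*conj(exp(2*I*pi/5)) + 1*(3 + 3*exp(-2*I*pi/5) + exp(-4*I*pi/5) + 3*exp(4*I*pi/5))*conj(exp(4*I*pi/5)) + 1*(3 + 3*exp(-4*I*pi/5) + exp(4*I*pi/5) + 3*exp(2*I*pi/5))*conj(exp(-4*I*pi/5)) + 1*(3 + 3*exp(-2*I*pi/5) + 3*exp(-4*I*pi/5) + exp(2*I*pi/5))*conj(exp(-2*I*pi/5))]
      = (1/5)[(10) + (3 + 3*exp(-2*I*pi/5) + exp(-4*I*pi/5) + 3*exp(2*I*pi/5)) + (3 + 3*exp(-4*I*pi/5) + exp(2*I*pi/5) + 3*exp(4*I*pi/5)) + (3 + 3*exp(-4*I*pi/5) + exp(-2*I*pi/5) + 3*exp(4*I*pi/5)) + (3 + 3*exp(-2*I*pi/5) + exp(4*I*pi/5) + 3*exp(2*I*pi/5))] = 15/5 = 3
  <chi_rho, chi_2> = (1/5)[1*(10)*conj(1) + 1*(3 + exp(-2*I*pi/5) + 3*exp(4*I*pi/5) + 3*exp(2*I*pi/5))*conj(exp(4*I*pi/5)) + 1*(3 + 3*exp(-2*I*pi/5) + exp(-4*I*pi/5) + 3*exp(4*I*pi/5))*conj(exp(-2*I*pi/5)) + 1*(3 + 3*exp(-4*I*pi/5) + exp(4*I*pi/5) + 3*exp(2*I*pi/5))*conj(exp(2*I*pi/5)) + 1*(3 + 3*exp(-2*I*pi/5) + 3*exp(-4*I*pi/5) + exp(2*I*pi/5))*conj(exp(-4*I*pi/5))]
      = (1/5)[(10) + (3 + 3*exp(-2*I*pi/5) + 3*exp(-4*I*pi/5) + exp(4*I*pi/5)) + (3 + 3*exp(-4*I*pi/5) + exp(-2*I*pi/5) + 3*exp(2*I*pi/5)) + (3 + 3*exp(-2*I*pi/5) + exp(2*I*pi/5) + 3*exp(4*I*pi/5)) + (3 + exp(-4*I*pi/5) + 3*exp(4*I*pi/5) + 3*exp(2*I*pi/5))] = 15/5 = 3
  <chi_rho, chi_3> = (1/5)[1*(10)*conj(1) + 1*(3 + exp(-2*I*pi/5) + 3*exp(4*I*pi/5) + 3*exp(2*I*pi/5))*conj(exp(-4*I*pi/5)) + 1*(3 + 3*exp(-2*I*pi/5) + exp(-4*I*pi/5) + 3*exp(4*I*pi/5))*conj(exp(2*I*pi/5)) + 1*(3 + 3*exp(-4*I*pi/5) + exp(4*I*pi/5) + 3*exp(2*I*pi/5))*conj(exp(-2*I*pi/5)) + 1*(3 + 3*exp(-2*I*pi/5) + 3*exp(-4*I*pi/5) + exp(2*I*pi/5))*conj(exp(4*I*pi/5))]
      = (1/5)[(10) + (3*exp(-2*I*pi/5) + 3*exp(-4*I*pi/5) + exp(2*I*pi/5) + 3*exp(4*I*pi/5)) + (3*exp(-2*I*pi/5) + 3*exp(-4*I*pi/5) + exp(4*I*pi/5) + 3*exp(2*I*pi/5)) + (3*exp(-2*I*pi/5) + exp(-4*I*pi/5) + 3*exp(4*I*pi/5) + 3*exp(2*I*pi/5)) + (3*exp(-4*I*pi/5) + exp(-2*I*pi/5) + 3*exp(4*I*pi/5) + 3*exp(2*I*pi/5))] = 0/5 = 0
  <chi_rho, chi_4> = (1/5)[1*(10)*conj(1) + 1*(3 + exp(-2*I*pi/5) + 3*exp(4*I*pi/5) + 3*exp(2*I*pi/5))*conj(exp(-2*I*pi/5)) + 1*(3 + 3*exp(-2*I*pi/5) + exp(-4*I*pi/5) + 3*exp(4*I*pi/5))*conj(exp(-4*I*pi/5)) + 1*(3 + 3*exp(-4*I*pi/5) + exp(4*I*pi/5) + 3*exp(2*I*pi/5))*conj(exp(4*I*pi/5)) + 1*(3 + 3*exp(-2*I*pi/5) + 3*exp(-4*I*pi/5) + exp(2*I*pi/5))*conj(exp(2*I*pi/5))]
      = (1/5)[(10) + (1 + 3*exp(-4*I*pi/5) + 3*exp(4*I*pi/5) + 3*exp(2*I*pi/5)) + (1 + 3*exp(-2*I*pi/5) + 3*exp(4*I*pi/5) + 3*exp(2*I*pi/5)) + (1 + 3*exp(-2*I*pi/5) + 3*exp(-4*I*pi/5) + 3*exp(2*I*pi/5)) + (1 + 3*exp(-2*I*pi/5) + 3*exp(-4*I*pi/5) + 3*exp(4*I*pi/5))] = 5/5 = 1
(Exp terms are combined using exp(i*s)*conj(exp(i*t)) = exp(i*(s-t)), and sums of them are collapsed using the identity that for every m > 1 the m distinct m-th roots of unity sum to 0, e.g. 1 + exp(2*I*pi/3) + exp(-2*I*pi/3) = 0.)
Dimension check: dim(rho) = sum (mult * dim) = 3*1 + 3*1 + 3*1 + 0*1 + 1*1 = 10 = chi_rho(e) = 10.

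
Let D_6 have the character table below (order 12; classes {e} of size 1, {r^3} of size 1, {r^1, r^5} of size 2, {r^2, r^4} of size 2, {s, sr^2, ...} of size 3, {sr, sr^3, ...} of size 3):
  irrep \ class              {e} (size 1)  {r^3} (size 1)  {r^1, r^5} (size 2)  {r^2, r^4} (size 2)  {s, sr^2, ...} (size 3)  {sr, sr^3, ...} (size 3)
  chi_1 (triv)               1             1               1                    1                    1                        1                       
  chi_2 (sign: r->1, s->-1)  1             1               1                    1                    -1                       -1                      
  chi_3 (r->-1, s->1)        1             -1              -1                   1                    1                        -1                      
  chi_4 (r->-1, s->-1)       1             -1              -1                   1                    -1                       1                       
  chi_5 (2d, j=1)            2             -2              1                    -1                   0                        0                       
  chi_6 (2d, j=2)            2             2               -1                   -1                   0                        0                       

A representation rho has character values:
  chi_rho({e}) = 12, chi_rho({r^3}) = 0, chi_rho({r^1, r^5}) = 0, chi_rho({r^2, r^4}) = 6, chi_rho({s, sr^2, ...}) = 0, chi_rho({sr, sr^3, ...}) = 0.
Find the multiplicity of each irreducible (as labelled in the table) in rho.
Multiplicities: chi_1: 2, chi_2: 2, chi_3: 2, chi_4: 2, chi_5: 1, chi_6: 1.

Working: Use <chi_rho, chi> = (1/|G|) sum_C |C| * chi_rho(C) * conj(chi(C)) with |G| = 12 for each irreducible chi in the table:
  <chi_rho, chi_1> = (1/12)[1*(12)*conj(1) + 1*(0)*conj(1) + 2*(0)*conj(1) + 2*(6)*conj(1) + 3*(0)*conj(1) + 3*(0)*conj(1)]
      = (1/12)[(12) + (0) + (0) + (12) + (0) + (0)] = 24/12 = 2
  <chi_rho, chi_2> = (1/12)[1*(12)*conj(1) + 1*(0)*conj(1) + 2*(0)*conj(1) + 2*(6)*conj(1) + 3*(0)*conj(-1) + 3*(0)*conj(-1)]
      = (1/12)[(12) + (0) + (0) + (12) + (0) + (0)] = 24/12 = 2
  <chi_rho, chi_3> = (1/12)[1*(12)*conj(1) + 1*(0)*conj(-1) + 2*(0)*conj(-1) + 2*(6)*conj(1) + 3*(0)*conj(1) + 3*(0)*conj(-1)]
      = (1/12)[(12) + (0) + (0) + (12) + (0) + (0)] = 24/12 = 2
  <chi_rho, chi_4> = (1/12)[1*(12)*conj(1) + 1*(0)*conj(-1) + 2*(0)*conj(-1) + 2*(6)*conj(1) + 3*(0)*conj(-1) + 3*(0)*conj(1)]
      = (1/12)[(12) + (0) + (0) + (12) + (0) + (0)] = 24/12 = 2
  <chi_rho, chi_5> = (1/12)[1*(12)*conj(2) + 1*(0)*conj(-2) + 2*(0)*conj(1) + 2*(6)*conj(-1) + 3*(0)*conj(0) + 3*(0)*conj(0)]
      = (1/12)[(24) + (0) + (0) + (-12) + (0) + (0)] = 12/12 = 1
  <chi_rho, chi_6> = (1/12)[1*(12)*conj(2) + 1*(0)*conj(2) + 2*(0)*conj(-1) + 2*(6)*conj(-1) + 3*(0)*conj(0) + 3*(0)*conj(0)]
      = (1/12)[(24) + (0) + (0) + (-12) + (0) + (0)] = 12/12 = 1
Dimension check: dim(rho) = sum (mult * dim) = 2*1 + 2*1 + 2*1 + 2*1 + 1*2 + 1*2 = 12 = chi_rho(e) = 12.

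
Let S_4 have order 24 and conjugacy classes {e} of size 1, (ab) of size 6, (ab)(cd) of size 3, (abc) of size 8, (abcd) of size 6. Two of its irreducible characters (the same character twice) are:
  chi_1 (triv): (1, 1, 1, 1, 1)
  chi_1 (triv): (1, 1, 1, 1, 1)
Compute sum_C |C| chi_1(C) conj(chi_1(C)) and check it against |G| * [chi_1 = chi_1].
Sum = 24 = |G| = 24; so <chi_1, chi_1> = 1 (norm-1 confirms irreducibility).

Solution. Compute term by term over conjugacy classes (|C| * chi_1(C) * conj(chi_1(C))):
  1*(1)*conj(1) + 6*(1)*conj(1) + 3*(1)*conj(1) + 8*(1)*conj(1) + 6*(1)*conj(1)
  = (1) + (6) + (3) + (8) + (6)
  = 24.
Dividing by |G| = 24 gives 24/24 = 1, matching the row-orthogonality relation <chi_1, chi_1> = [chi_1 = chi_1].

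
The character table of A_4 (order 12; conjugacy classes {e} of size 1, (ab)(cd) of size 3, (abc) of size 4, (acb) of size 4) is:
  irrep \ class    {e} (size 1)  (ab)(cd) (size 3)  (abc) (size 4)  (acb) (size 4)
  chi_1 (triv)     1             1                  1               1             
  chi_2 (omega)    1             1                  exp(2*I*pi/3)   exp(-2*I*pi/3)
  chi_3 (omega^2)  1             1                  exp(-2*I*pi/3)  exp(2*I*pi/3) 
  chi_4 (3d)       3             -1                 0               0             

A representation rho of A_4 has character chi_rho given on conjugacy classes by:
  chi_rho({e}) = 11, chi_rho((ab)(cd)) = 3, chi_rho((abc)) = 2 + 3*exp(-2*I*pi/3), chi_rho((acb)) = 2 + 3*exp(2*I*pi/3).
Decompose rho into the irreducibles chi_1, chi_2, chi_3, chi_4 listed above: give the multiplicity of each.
Multiplicities: chi_1: 2, chi_2: 0, chi_3: 3, chi_4: 2.

Derivation: Use <chi_rho, chi> = (1/|G|) sum_C |C| * chi_rho(C) * conj(chi(C)) with |G| = 12 for each irreducible chi in the table:
  <chi_rho, chi_1> = (1/12)[1*(11)*conj(1) + 3*(3)*conj(1) + 4*(2 + 3*exp(-2*I*pi/3))*conj(1) + 4*(2 + 3*exp(2*I*pi/3))*conj(1)]
      = (1/12)[(11) + (9) + (8 + 12*exp(-2*I*pi/3)) + (8 + 12*exp(2*I*pi/3))] = 24/12 = 2
  <chi_rho, chi_2> = (1/12)[1*(11)*conj(1) + 3*(3)*conj(1) + 4*(2 + 3*exp(-2*I*pi/3))*conj(exp(2*I*pi/3)) + 4*(2 + 3*exp(2*I*pi/3))*conj(exp(-2*I*pi/3))]
      = (1/12)[(11) + (9) + (8*exp(-2*I*pi/3) + 12*exp(2*I*pi/3)) + (12*exp(-2*I*pi/3) + 8*exp(2*I*pi/3))] = 0/12 = 0
  <chi_rho, chi_3> = (1/12)[1*(11)*conj(1) + 3*(3)*conj(1) + 4*(2 + 3*exp(-2*I*pi/3))*conj(exp(-2*I*pi/3)) + 4*(2 + 3*exp(2*I*pi/3))*conj(exp(2*I*pi/3))]
      = (1/12)[(11) + (9) + (12 + 8*exp(2*I*pi/3)) + (12 + 8*exp(-2*I*pi/3))] = 36/12 = 3
  <chi_rho, chi_4> = (1/12)[1*(11)*conj(3) + 3*(3)*conj(-1) + 4*(2 + 3*exp(-2*I*pi/3))*conj(0) + 4*(2 + 3*exp(2*I*pi/3))*conj(0)]
      = (1/12)[(33) + (-9) + (0) + (0)] = 24/12 = 2
(Exp terms are combined using exp(i*s)*conj(exp(i*t)) = exp(i*(s-t)), and sums of them are collapsed using the identity that for every m > 1 the m distinct m-th roots of unity sum to 0, e.g. 1 + exp(2*I*pi/3) + exp(-2*I*pi/3) = 0.)
Dimension check: dim(rho) = sum (mult * dim) = 2*1 + 0*1 + 3*1 + 2*3 = 11 = chi_rho(e) = 11.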